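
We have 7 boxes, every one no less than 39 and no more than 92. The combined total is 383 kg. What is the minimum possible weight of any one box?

39

Minimizing one value means maximizing the remaining 6.
The other 6 can take up 6 × 92 = 552 ≥ 383 − 39, so one box can sit at its floor of 39.
Achievable: one at 39 and the other 6 totalling 344, which fits since 6 × 39 ≤ 344 ≤ 6 × 92.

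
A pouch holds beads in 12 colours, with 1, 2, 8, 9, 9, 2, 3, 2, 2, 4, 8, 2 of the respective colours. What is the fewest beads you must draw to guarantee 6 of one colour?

In the worst case you take as many as possible of each colour without reaching 6: 1 + 2 + 5 + 5 + 5 + 2 + 3 + 2 + 2 + 4 + 5 + 2 = 38.
The next one must give 6 of some colour, so 38 + 1 = 39.

39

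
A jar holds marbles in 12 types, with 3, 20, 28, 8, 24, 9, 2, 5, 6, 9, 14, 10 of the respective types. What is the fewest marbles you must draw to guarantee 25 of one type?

In the worst case you take as many as possible of each type without reaching 25: 3 + 20 + 24 + 8 + 24 + 9 + 2 + 5 + 6 + 9 + 14 + 10 = 134.
The next one must give 25 of some type, so 134 + 1 = 135.

135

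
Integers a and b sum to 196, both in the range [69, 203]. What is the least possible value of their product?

8763

ab = a(196 − a) is concave in a, so over [69, 127] it is minimized at an endpoint.
At the endpoint a = 69, b = 196 − 69 = 127, so ab = 69 × 127 = 8763.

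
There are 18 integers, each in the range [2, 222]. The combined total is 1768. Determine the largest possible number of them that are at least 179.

With k values at 179 or above and the rest at least 2, the sum is at least 36 + 177k.
Since the sum is 1768, we need 177k ≤ 1732, i.e. k ≤ 9.
k = 9 is achieved by 9 values at 179 and 9 at 2, total 1629; add 139 to one value (staying below 179) to reach 1768.

9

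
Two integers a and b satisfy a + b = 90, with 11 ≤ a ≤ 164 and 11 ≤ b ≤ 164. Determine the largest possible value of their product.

For a fixed sum, the product ab is largest when a and b are as close as possible.
Taking a = 45 and b = 45 (both in [11, 164]) gives ab = 2025.

2025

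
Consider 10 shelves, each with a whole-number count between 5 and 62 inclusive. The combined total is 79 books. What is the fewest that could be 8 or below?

3

Let j be the number exceeding 8. Then the total is ≥ 9·j + 5·(10 − j) = 50 + 4j.
So 4j ≤ 29 and j ≤ 7; hence at least 10 − 7 = 3 are ≤ 8.
Exactly 3 works: 3 values at 5 and 7 at 9 total 78; raise one of the low values by 1 (still ≤ 8) to hit 79.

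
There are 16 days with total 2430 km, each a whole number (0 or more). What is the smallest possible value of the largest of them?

The average is 2430/16 > 151, so not all 16 can be 151 or less; the largest is ≥ 152.
Equality holds with 14 values of 152 and 2 values of 151.

152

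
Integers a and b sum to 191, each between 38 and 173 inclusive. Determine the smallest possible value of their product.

Since a + b is fixed, pushing one of them to its bound minimizes the product.
At the endpoint a = 38, b = 191 − 38 = 153, so ab = 38 × 153 = 5814.

5814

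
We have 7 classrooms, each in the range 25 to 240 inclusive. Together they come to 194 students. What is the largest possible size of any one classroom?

44

To make one classroom as large as possible, make the other 6 as small as possible.
The other 6 contribute at least 6 × 25 = 150, leaving at most 194 − 150 = 44.
Since 44 ≤ 240, this is achievable: one at 44 and 6 at 25.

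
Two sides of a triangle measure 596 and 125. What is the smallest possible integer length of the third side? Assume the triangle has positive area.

472

The third side must exceed |596 − 125| = 471.
The smallest integer above 471 is 472.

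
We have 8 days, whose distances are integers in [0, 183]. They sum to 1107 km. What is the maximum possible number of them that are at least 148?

7

If k of the values are ≥ 148, the total is ≥ 148k + 0(8 − k).
Setting 148k + 0(8 − k) ≤ 1107 gives 148k ≤ 1107, so k ≤ 7.
k = 7 is achieved by 7 values at 148 and 1 at 0, total 1036; add 71 to one value (staying below 148) to reach 1107.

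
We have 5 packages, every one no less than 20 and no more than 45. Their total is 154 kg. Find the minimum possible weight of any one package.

Minimizing one value means maximizing the remaining 4.
The other 4 can take up 4 × 45 = 180 ≥ 154 − 20, so one package can sit at its floor of 20.
Achievable: one at 20 and the other 4 totalling 134, which fits since 4 × 20 ≤ 134 ≤ 4 × 45.

20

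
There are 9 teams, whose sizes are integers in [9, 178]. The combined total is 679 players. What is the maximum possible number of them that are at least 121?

5

With k values at 121 or above and the rest at least 9, the sum is at least 81 + 112k.
Since the sum is 679, we need 112k ≤ 598, i.e. k ≤ 5.
k = 5 is achieved by 5 values at 121 and 4 at 9, total 641; add 38 to one value (staying below 121) to reach 679.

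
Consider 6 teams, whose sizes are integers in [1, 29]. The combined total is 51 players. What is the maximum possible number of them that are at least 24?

1

With k values at 24 or above and the rest at least 1, the sum is at least 6 + 23k.
Since the sum is 51, we need 23k ≤ 45, i.e. k ≤ 1.
k = 1 is achieved by 1 value at 24 and 5 at 1, total 29; add 22 to one value (staying below 24) to reach 51.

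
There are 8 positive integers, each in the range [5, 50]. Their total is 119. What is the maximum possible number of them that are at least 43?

2

If k of the values are ≥ 43, the total is ≥ 43k + 5(8 − k).
Setting 43k + 5(8 − k) ≤ 119 gives 38k ≤ 79, so k ≤ 2.
k = 2 is achieved by 2 values at 43 and 6 at 5, total 116; add 3 to one value (staying below 43) to reach 119.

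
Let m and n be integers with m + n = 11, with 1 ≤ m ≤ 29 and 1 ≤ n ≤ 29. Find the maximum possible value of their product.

mn = m(11 − m) is maximized when m is as near 11/2 as the bounds allow.
Taking m = 5 and n = 6 (both in [1, 29]) gives mn = 30.

30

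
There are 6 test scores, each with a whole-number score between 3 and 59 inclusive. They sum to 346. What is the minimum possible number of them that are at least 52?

Each value short of 52 is at most 51, costing at least 59 − 51 = 8 against the maximum total of 354.
We can afford to lose at most 354 − 346 = 8, so at most ⌊8/8⌋ = 1 fall short, and at least 5 are ≥ 52.
Exactly 5 works: 5 values at 59 and 1 at 51 total 346.

5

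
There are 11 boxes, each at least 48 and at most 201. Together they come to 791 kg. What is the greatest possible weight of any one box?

201

Maximizing one value means minimizing the remaining 10.
The other 10 contribute at least 10 × 48 = 480, leaving at most 791 − 480 = 311.
But each box is capped at 201, so the maximum is 201.
Achievable: one at 201 and the other 10 totalling 590, which fits since 10 × 48 ≤ 590 ≤ 10 × 201.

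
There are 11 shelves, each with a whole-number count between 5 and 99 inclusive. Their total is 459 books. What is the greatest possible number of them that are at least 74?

5

If k of the values are ≥ 74, the total is ≥ 74k + 5(11 − k).
Setting 74k + 5(11 − k) ≤ 459 gives 69k ≤ 404, so k ≤ 5.
k = 5 is achieved by 5 values at 74 and 6 at 5, total 400; add 59 to one value (staying below 74) to reach 459.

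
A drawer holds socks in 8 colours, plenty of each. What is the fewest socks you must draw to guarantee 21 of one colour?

You could draw 20 of every colour without reaching 21 of any — 160 in all.
One more forces 21 of some colour, so 160 + 1 = 161.

161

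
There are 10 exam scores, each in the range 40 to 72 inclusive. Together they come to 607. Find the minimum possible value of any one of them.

40

To make one score as small as possible, make the other 9 as large as possible.
The other 9 can take up 9 × 72 = 648 ≥ 607 − 40, so one score can sit at its floor of 40.
Achievable: one at 40 and the other 9 totalling 567, which fits since 9 × 40 ≤ 567 ≤ 9 × 72.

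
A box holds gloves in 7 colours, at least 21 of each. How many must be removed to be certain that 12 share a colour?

78

You could draw 11 of every colour without reaching 12 of any — 77 in all.
One more forces 12 of some colour, so 77 + 1 = 78.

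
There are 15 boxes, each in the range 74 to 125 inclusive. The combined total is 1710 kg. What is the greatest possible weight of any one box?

125

Maximizing one value means minimizing the remaining 14.
The other 14 contribute at least 14 × 74 = 1036, leaving at most 1710 − 1036 = 674.
But each box is capped at 125, so the maximum is 125.
Achievable: one at 125 and the other 14 totalling 1585, which fits since 14 × 74 ≤ 1585 ≤ 14 × 125.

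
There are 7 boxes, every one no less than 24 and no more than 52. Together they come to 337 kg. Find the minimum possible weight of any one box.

25

To make one box as small as possible, make the other 6 as large as possible.
The other 6 contribute at most 6 × 52 = 312, leaving at least 337 − 312 = 25.
Since 25 ≥ 24, this is achievable: one at 25 and 6 at 52.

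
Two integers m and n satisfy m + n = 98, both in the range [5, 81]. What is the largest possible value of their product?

2401

For a fixed sum, the product mn is largest when m and n are as close as possible.
Taking m = 49 and n = 49 (both in [5, 81]) gives mn = 2401.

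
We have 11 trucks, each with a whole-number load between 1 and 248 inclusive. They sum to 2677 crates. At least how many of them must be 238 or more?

If only k of them are at least 238, the other 11 − k are at most 237, so the total is at most k·248 + (11 − k)·237.
This must reach 2677, so k·248 + (11 − k)·237 ≥ 2677, giving k ≥ 7.
Exactly 7 works: 7 values at 248 and 4 at 237 total 2684; lower one of the high values by 7 (still ≥ 238) to hit 2677.

7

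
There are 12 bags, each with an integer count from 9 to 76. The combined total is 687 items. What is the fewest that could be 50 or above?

Suppose at most 12 − j of them reach 50; then j values are ≤ 49 and the rest ≤ 76.
The total is then ≤ 49·j + 76·(12 − j) = 912 − 27j. For this to be ≥ 687 we need j ≤ 8, so at least 12 − 8 = 4 must reach 50.
Exactly 4 works: 4 values at 76 and 8 at 49 total 696; lower one of the high values by 9 (still ≥ 50) to hit 687.

4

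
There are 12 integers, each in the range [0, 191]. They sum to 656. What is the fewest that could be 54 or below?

1

If only k of them are at most 54, the other 12 − k are at least 55, so the total is at least (12 − k)·55 + k·0.
This is ≤ 656, so (12 − k)·55 + 0k ≤ 656, which gives k ≥ 1.
Exactly 1 works: 1 value at 0 and 11 at 55 total 605; raise one of the low values by 51 (still ≤ 54) to hit 656.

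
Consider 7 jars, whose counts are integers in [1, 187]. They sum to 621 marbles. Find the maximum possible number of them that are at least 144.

If k of the values are ≥ 144, the total is ≥ 144k + 1(7 − k).
Setting 144k + 1(7 − k) ≤ 621 gives 143k ≤ 614, so k ≤ 4.
k = 4 is achieved by 4 values at 144 and 3 at 1, total 579; add 42 to one value (staying below 144) to reach 621.

4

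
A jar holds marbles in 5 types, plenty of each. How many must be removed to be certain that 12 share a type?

56

You could draw 11 of every type without reaching 12 of any — 55 in all.
One more forces 12 of some type, so 55 + 1 = 56.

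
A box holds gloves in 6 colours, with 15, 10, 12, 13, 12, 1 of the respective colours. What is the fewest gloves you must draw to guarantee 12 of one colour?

In the worst case you take as many as possible of each colour without reaching 12: 11 + 10 + 11 + 11 + 11 + 1 = 55.
The next one must give 12 of some colour, so 55 + 1 = 56.

56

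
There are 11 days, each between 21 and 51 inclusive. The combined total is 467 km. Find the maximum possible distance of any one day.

Maximizing one value means minimizing the remaining 10.
The other 10 contribute at least 10 × 21 = 210, leaving at most 467 − 210 = 257.
But each day is capped at 51, so the maximum is 51.
Achievable: one at 51 and the other 10 totalling 416, which fits since 10 × 21 ≤ 416 ≤ 10 × 51.

51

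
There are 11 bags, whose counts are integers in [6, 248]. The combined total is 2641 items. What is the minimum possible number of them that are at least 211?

9

Each value short of 211 is at most 210, costing at least 248 − 210 = 38 against the maximum total of 2728.
We can afford to lose at most 2728 − 2641 = 87, so at most ⌊87/38⌋ = 2 fall short, and at least 9 are ≥ 211.
Exactly 9 works: 9 values at 248 and 2 at 210 total 2652; lower one of the high values by 11 (still ≥ 211) to hit 2641.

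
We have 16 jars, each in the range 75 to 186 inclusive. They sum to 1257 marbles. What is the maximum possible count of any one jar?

132

To make one jar as large as possible, make the other 15 as small as possible.
The other 15 contribute at least 15 × 75 = 1125, leaving at most 1257 − 1125 = 132.
Since 132 ≤ 186, this is achievable: one at 132 and 15 at 75.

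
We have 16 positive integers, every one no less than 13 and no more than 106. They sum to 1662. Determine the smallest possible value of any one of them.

Minimizing one value means maximizing the remaining 15.
The other 15 contribute at most 15 × 106 = 1590, leaving at least 1662 − 1590 = 72.
Since 72 ≥ 13, this is achievable: one at 72 and 15 at 106.

72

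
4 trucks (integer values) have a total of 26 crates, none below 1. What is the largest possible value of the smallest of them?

The 4 values sum to 26, so their minimum is at most ⌊26/4⌋ = 6.
Taking 2 copies of 6 and 2 copies of 7 gives exactly 26, so 6 is attained.

6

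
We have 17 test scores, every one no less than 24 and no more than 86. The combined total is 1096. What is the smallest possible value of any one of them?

Minimizing one value means maximizing the remaining 16.
The other 16 can take up 16 × 86 = 1376 ≥ 1096 − 24, so one score can sit at its floor of 24.
Achievable: one at 24 and the other 16 totalling 1072, which fits since 16 × 24 ≤ 1072 ≤ 16 × 86.

24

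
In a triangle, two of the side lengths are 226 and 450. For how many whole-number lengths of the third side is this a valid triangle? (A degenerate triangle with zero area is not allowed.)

The triangle inequality gives |226 − 450| < c < 226 + 450, i.e. 224 < c < 676.
So c can be any integer from 225 to 675: 451 values.

451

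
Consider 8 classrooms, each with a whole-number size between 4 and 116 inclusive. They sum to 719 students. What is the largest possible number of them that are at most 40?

2

Each value at 40 or below falls at least 116 − 40 = 76 short of the ceiling 116.
The ceiling total is 8 × 116 = 928, and we need 719, so at most ⌊(928 − 719)/76⌋ = 2 can be that low.
k = 2 is achieved by 2 values at 40 and 6 at 116, total 776; lower one of the 116's by 57 (still > 40) to reach 719.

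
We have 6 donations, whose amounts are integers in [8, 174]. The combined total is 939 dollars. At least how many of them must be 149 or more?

2

Each value short of 149 is at most 148, costing at least 174 − 148 = 26 against the maximum total of 1044.
We can afford to lose at most 1044 − 939 = 105, so at most ⌊105/26⌋ = 4 fall short, and at least 2 are ≥ 149.
Exactly 2 works: 2 values at 174 and 4 at 148 total 940; lower one of the high values by 1 (still ≥ 149) to hit 939.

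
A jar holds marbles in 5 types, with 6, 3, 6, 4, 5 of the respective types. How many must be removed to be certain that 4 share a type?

In the worst case you take as many as possible of each type without reaching 4: 3 + 3 + 3 + 3 + 3 = 15.
The next one must give 4 of some type, so 15 + 1 = 16.

16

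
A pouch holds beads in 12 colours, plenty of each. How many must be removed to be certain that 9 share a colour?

In the worst case you draw 8 of each of the 12 colours: 12 × 8 = 96.
One more forces 9 of some colour, so 96 + 1 = 97.

97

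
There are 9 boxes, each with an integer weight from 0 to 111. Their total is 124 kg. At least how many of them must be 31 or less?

6

Let j be the number exceeding 31. Then the total is ≥ 32·j + 0·(9 − j) = 0 + 32j.
So 32j ≤ 124 and j ≤ 3; hence at least 9 − 3 = 6 are ≤ 31.
Exactly 6 works: 6 values at 0 and 3 at 32 total 96; raise one of the low values by 28 (still ≤ 31) to hit 124.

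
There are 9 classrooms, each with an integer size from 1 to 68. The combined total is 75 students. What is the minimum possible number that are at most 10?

3

If only k of them are at most 10, the other 9 − k are at least 11, so the total is at least (9 − k)·11 + k·1.
This is ≤ 75, so (9 − k)·11 + 1k ≤ 75, which gives k ≥ 3.
Exactly 3 works: 3 values at 1 and 6 at 11 total 69; raise one of the low values by 6 (still ≤ 10) to hit 75.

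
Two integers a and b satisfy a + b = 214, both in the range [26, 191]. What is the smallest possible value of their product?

4888

Since a + b is fixed, pushing one of them to its bound minimizes the product.
At the endpoint a = 26, b = 214 − 26 = 188, so ab = 26 × 188 = 4888.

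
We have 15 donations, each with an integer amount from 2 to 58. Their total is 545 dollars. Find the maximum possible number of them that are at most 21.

Suppose k of them are at most 21. Those contribute at most 21 each and the rest at most 58 each.
So the total is at most 21k + 58(15 − k) = 870 − 37k. This must still be ≥ 545, so k ≤ 8.
k = 8 is achieved by 8 values at 21 and 7 at 58, total 574; lower one of the 58's by 29 (still > 21) to reach 545.

8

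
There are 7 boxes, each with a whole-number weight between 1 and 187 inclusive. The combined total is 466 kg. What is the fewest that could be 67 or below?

Each value above 67 is at least 68, contributing at least 68 − 1 = 67 above the floor 1.
The sum exceeds the floor total 7 by 459, so at most ⌊459/67⌋ = 6 exceed 67, and at least 1 are ≤ 67.
Exactly 1 works: 1 value at 1 and 6 at 68 total 409; raise one of the low values by 57 (still ≤ 67) to hit 466.

1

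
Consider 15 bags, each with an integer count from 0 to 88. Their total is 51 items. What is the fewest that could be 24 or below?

13

Let j be the number exceeding 24. Then the total is ≥ 25·j + 0·(15 − j) = 0 + 25j.
So 25j ≤ 51 and j ≤ 2; hence at least 15 − 2 = 13 are ≤ 24.
Exactly 13 works: 13 values at 0 and 2 at 25 total 50; raise one of the low values by 1 (still ≤ 24) to hit 51.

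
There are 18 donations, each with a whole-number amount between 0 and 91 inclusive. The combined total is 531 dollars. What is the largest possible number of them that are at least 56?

9

Suppose k of them are at least 56. Those contribute at least 56 each and the other 18 − k at least 0 each.
So the total is at least 56k + 0(18 − k) = 0 + 56k. This must be ≤ 531, giving k ≤ 9.
k = 9 is achieved by 9 values at 56 and 9 at 0, total 504; add 27 to one value (staying below 56) to reach 531.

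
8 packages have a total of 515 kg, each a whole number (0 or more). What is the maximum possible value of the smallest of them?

64

The average is 515/8 < 65, so some value is ≤ 64.
Achievable: 5 of them at 64 and 3 at 65 total 515.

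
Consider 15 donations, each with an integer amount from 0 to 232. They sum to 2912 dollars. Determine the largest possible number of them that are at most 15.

2

Suppose k of them are at most 15. Those contribute at most 15 each and the rest at most 232 each.
So the total is at most 15k + 232(15 − k) = 3480 − 217k. This must still be ≥ 2912, so k ≤ 2.
k = 2 is achieved by 2 values at 15 and 13 at 232, total 3046; lower one of the 232's by 134 (still > 15) to reach 2912.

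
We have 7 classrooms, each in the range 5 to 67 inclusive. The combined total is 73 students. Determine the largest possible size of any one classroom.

43

To make one classroom as large as possible, make the other 6 as small as possible.
The other 6 contribute at least 6 × 5 = 30, leaving at most 73 − 30 = 43.
Since 43 ≤ 67, this is achievable: one at 43 and 6 at 5.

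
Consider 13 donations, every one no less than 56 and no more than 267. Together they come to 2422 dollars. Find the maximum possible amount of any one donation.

Maximizing one value means minimizing the remaining 12.
The other 12 contribute at least 12 × 56 = 672, leaving at most 2422 − 672 = 1750.
But each donation is capped at 267, so the maximum is 267.
Achievable: one at 267 and the other 12 totalling 2155, which fits since 12 × 56 ≤ 2155 ≤ 12 × 267.

267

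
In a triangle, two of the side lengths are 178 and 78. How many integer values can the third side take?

155

The triangle inequality gives |178 − 78| < c < 178 + 78, i.e. 100 < c < 256.
So c can be any integer from 101 to 255: 155 values.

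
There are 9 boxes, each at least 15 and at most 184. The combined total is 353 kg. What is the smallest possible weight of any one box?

15

To make one box as small as possible, make the other 8 as large as possible.
The other 8 can take up 8 × 184 = 1472 ≥ 353 − 15, so one box can sit at its floor of 15.
Achievable: one at 15 and the other 8 totalling 338, which fits since 8 × 15 ≤ 338 ≤ 8 × 184.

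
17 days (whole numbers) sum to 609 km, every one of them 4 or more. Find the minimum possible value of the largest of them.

If every one of the 17 were at most 35, the total would be at most 17 × 35 = 595 < 609.
Achievable: 14 of them at 36 and 3 at 35 total 609.

36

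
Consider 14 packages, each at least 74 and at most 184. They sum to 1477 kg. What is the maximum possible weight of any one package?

184

Maximizing one value means minimizing the remaining 13.
The other 13 contribute at least 13 × 74 = 962, leaving at most 1477 − 962 = 515.
But each package is capped at 184, so the maximum is 184.
Achievable: one at 184 and the other 13 totalling 1293, which fits since 13 × 74 ≤ 1293 ≤ 13 × 184.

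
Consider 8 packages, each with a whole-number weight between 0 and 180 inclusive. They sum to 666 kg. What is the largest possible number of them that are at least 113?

5

If k of the values are ≥ 113, the total is ≥ 113k + 0(8 − k).
Setting 113k + 0(8 − k) ≤ 666 gives 113k ≤ 666, so k ≤ 5.
k = 5 is achieved by 5 values at 113 and 3 at 0, total 565; add 101 to one value (staying below 113) to reach 666.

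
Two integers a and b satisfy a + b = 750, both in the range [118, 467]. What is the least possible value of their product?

ab = a(750 − a) is concave in a, so over [283, 467] it is minimized at an endpoint.
At the endpoint a = 283, b = 750 − 283 = 467, so ab = 283 × 467 = 132161.

132161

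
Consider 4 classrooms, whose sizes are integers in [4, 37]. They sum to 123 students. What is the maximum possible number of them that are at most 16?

Each value at 16 or below falls at least 37 − 16 = 21 short of the ceiling 37.
The ceiling total is 4 × 37 = 148, and we need 123, so at most ⌊(148 − 123)/21⌋ = 1 can be that low.
k = 1 is achieved by 1 value at 16 and 3 at 37, total 127; lower one of the 37's by 4 (still > 16) to reach 123.

1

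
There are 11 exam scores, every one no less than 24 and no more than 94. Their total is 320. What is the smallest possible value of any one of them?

24

To make one score as small as possible, make the other 10 as large as possible.
The other 10 can take up 10 × 94 = 940 ≥ 320 − 24, so one score can sit at its floor of 24.
Achievable: one at 24 and the other 10 totalling 296, which fits since 10 × 24 ≤ 296 ≤ 10 × 94.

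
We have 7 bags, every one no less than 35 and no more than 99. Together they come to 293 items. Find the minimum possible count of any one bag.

To make one bag as small as possible, make the other 6 as large as possible.
The other 6 can take up 6 × 99 = 594 ≥ 293 − 35, so one bag can sit at its floor of 35.
Achievable: one at 35 and the other 6 totalling 258, which fits since 6 × 35 ≤ 258 ≤ 6 × 99.

35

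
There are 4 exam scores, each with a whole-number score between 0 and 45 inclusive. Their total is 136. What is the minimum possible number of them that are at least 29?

2

If only k of them are at least 29, the other 4 − k are at most 28, so the total is at most k·45 + (4 − k)·28.
This must reach 136, so k·45 + (4 − k)·28 ≥ 136, giving k ≥ 2.
Exactly 2 works: 2 values at 45 and 2 at 28 total 146; lower one of the high values by 10 (still ≥ 29) to hit 136.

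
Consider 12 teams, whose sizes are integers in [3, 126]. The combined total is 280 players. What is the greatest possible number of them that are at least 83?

Suppose k of them are at least 83. Those contribute at least 83 each and the other 12 − k at least 3 each.
So the total is at least 83k + 3(12 − k) = 36 + 80k. This must be ≤ 280, giving k ≤ 3.
k = 3 is achieved by 3 values at 83 and 9 at 3, total 276; add 4 to one value (staying below 83) to reach 280.

3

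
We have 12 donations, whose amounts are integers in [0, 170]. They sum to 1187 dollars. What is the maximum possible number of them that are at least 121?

9

Suppose k of them are at least 121. Those contribute at least 121 each and the other 12 − k at least 0 each.
So the total is at least 121k + 0(12 − k) = 0 + 121k. This must be ≤ 1187, giving k ≤ 9.
k = 9 is achieved by 9 values at 121 and 3 at 0, total 1089; add 98 to one value (staying below 121) to reach 1187.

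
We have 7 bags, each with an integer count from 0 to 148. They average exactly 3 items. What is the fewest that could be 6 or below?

The total is 7 × 3 = 21.
If only k of them are at most 6, the other 7 − k are at least 7, so the total is at least (7 − k)·7 + k·0.
This is ≤ 21, so (7 − k)·7 + 0k ≤ 21, which gives k ≥ 4.
Exactly 4 works: 4 values at 0 and 3 at 7 total 21.

4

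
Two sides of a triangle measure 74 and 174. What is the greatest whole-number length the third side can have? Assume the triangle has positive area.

247

The third side must be less than 74 + 174 = 248.
The largest integer below 248 is 247.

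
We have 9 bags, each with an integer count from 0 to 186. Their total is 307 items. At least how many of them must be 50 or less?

3

Each value above 50 is at least 51, contributing at least 51 − 0 = 51 above the floor 0.
The sum exceeds the floor total 0 by 307, so at most ⌊307/51⌋ = 6 exceed 50, and at least 3 are ≤ 50.
Exactly 3 works: 3 values at 0 and 6 at 51 total 306; raise one of the low values by 1 (still ≤ 50) to hit 307.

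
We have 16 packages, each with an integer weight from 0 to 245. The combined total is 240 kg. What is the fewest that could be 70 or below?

If only k of them are at most 70, the other 16 − k are at least 71, so the total is at least (16 − k)·71 + k·0.
This is ≤ 240, so (16 − k)·71 + 0k ≤ 240, which gives k ≥ 13.
Exactly 13 works: 13 values at 0 and 3 at 71 total 213; raise one of the low values by 27 (still ≤ 70) to hit 240.

13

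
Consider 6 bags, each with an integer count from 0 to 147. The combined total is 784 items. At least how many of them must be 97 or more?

If only k of them are at least 97, the other 6 − k are at most 96, so the total is at most k·147 + (6 − k)·96.
This must reach 784, so k·147 + (6 − k)·96 ≥ 784, giving k ≥ 5.
Exactly 5 works: 5 values at 147 and 1 at 96 total 831; lower one of the high values by 47 (still ≥ 97) to hit 784.

5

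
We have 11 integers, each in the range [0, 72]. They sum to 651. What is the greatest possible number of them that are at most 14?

Each value at 14 or below falls at least 72 − 14 = 58 short of the ceiling 72.
The ceiling total is 11 × 72 = 792, and we need 651, so at most ⌊(792 − 651)/58⌋ = 2 can be that low.
k = 2 is achieved by 2 values at 14 and 9 at 72, total 676; lower one of the 72's by 25 (still > 14) to reach 651.

2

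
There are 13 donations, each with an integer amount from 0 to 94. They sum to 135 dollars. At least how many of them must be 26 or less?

8

Let j be the number exceeding 26. Then the total is ≥ 27·j + 0·(13 − j) = 0 + 27j.
So 27j ≤ 135 and j ≤ 5; hence at least 13 − 5 = 8 are ≤ 26.
Exactly 8 works: 8 values at 0 and 5 at 27 total 135.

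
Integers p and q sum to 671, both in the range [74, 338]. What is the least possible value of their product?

For a fixed sum, pq is smallest when p and q are as far apart as possible.
The extreme feasible split is p = 333, q = 338, giving pq = 112554.

112554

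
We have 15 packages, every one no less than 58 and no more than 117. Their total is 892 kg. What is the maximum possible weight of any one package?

Maximizing one value means minimizing the remaining 14.
The other 14 contribute at least 14 × 58 = 812, leaving at most 892 − 812 = 80.
Since 80 ≤ 117, this is achievable: one at 80 and 14 at 58.

80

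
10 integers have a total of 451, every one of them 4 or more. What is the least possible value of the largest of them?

46

The 10 values sum to 451, so their maximum is at least ⌈451/10⌉ = 46.
Achievable: 1 of them at 46 and 9 at 45 total 451.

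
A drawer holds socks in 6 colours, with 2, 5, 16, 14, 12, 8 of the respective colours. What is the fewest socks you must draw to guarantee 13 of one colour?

In the worst case you take as many as possible of each colour without reaching 13: 2 + 5 + 12 + 12 + 12 + 8 = 51.
The next one must give 13 of some colour, so 51 + 1 = 52.

52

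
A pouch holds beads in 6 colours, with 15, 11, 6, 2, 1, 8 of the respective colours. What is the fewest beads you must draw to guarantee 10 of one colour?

In the worst case you take as many as possible of each colour without reaching 10: 9 + 9 + 6 + 2 + 1 + 8 = 35.
The next one must give 10 of some colour, so 35 + 1 = 36.

36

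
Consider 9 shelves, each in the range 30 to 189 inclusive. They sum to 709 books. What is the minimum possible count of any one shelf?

Minimizing one value means maximizing the remaining 8.
The other 8 can take up 8 × 189 = 1512 ≥ 709 − 30, so one shelf can sit at its floor of 30.
Achievable: one at 30 and the other 8 totalling 679, which fits since 8 × 30 ≤ 679 ≤ 8 × 189.

30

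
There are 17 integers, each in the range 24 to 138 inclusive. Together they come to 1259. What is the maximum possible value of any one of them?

Maximizing one value means minimizing the remaining 16.
The other 16 contribute at least 16 × 24 = 384, leaving at most 1259 − 384 = 875.
But each integer is capped at 138, so the maximum is 138.
Achievable: one at 138 and the other 16 totalling 1121, which fits since 16 × 24 ≤ 1121 ≤ 16 × 138.

138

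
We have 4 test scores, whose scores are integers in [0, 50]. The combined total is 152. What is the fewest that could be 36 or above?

1

If only k of them are at least 36, the other 4 − k are at most 35, so the total is at most k·50 + (4 − k)·35.
This must reach 152, so k·50 + (4 − k)·35 ≥ 152, giving k ≥ 1.
Exactly 1 works: 1 value at 50 and 3 at 35 total 155; lower one of the high values by 3 (still ≥ 36) to hit 152.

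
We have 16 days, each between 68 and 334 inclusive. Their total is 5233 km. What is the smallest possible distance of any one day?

223

Minimizing one value means maximizing the remaining 15.
The other 15 contribute at most 15 × 334 = 5010, leaving at least 5233 − 5010 = 223.
Since 223 ≥ 68, this is achievable: one at 223 and 15 at 334.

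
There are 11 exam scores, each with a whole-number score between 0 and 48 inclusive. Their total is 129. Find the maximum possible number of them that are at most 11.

Each value at 11 or below falls at least 48 − 11 = 37 short of the ceiling 48.
The ceiling total is 11 × 48 = 528, and we need 129, so at most ⌊(528 − 129)/37⌋ = 10 can be that low.
k = 10 is achieved by 10 values at 11 and 1 at 48, total 158; lower one of the 48's by 29 (still > 11) to reach 129.

10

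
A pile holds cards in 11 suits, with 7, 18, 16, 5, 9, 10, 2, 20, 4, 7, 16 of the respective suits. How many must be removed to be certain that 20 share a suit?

In the worst case you take as many as possible of each suit without reaching 20: 7 + 18 + 16 + 5 + 9 + 10 + 2 + 19 + 4 + 7 + 16 = 113.
The next one must give 20 of some suit, so 113 + 1 = 114.

114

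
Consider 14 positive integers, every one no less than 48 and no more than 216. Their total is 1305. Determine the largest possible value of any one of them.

216

To make one integer as large as possible, make the other 13 as small as possible.
The other 13 contribute at least 13 × 48 = 624, leaving at most 1305 − 624 = 681.
But each integer is capped at 216, so the maximum is 216.
Achievable: one at 216 and the other 13 totalling 1089, which fits since 13 × 48 ≤ 1089 ≤ 13 × 216.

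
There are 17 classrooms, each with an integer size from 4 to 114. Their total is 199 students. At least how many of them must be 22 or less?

11

Each value above 22 is at least 23, contributing at least 23 − 4 = 19 above the floor 4.
The sum exceeds the floor total 68 by 131, so at most ⌊131/19⌋ = 6 exceed 22, and at least 11 are ≤ 22.
Exactly 11 works: 11 values at 4 and 6 at 23 total 182; raise one of the low values by 17 (still ≤ 22) to hit 199.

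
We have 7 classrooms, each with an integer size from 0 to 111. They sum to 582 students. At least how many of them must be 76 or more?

Suppose at most 7 − j of them reach 76; then j values are ≤ 75 and the rest ≤ 111.
The total is then ≤ 75·j + 111·(7 − j) = 777 − 36j. For this to be ≥ 582 we need j ≤ 5, so at least 7 − 5 = 2 must reach 76.
Exactly 2 works: 2 values at 111 and 5 at 75 total 597; lower one of the high values by 15 (still ≥ 76) to hit 582.

2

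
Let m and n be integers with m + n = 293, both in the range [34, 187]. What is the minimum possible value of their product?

For a fixed sum, mn is smallest when m and n are as far apart as possible.
The extreme feasible split is m = 106, n = 187, giving mn = 19822.

19822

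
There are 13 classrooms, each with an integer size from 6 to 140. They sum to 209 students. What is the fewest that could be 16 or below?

2

Let j be the number exceeding 16. Then the total is ≥ 17·j + 6·(13 − j) = 78 + 11j.
So 11j ≤ 131 and j ≤ 11; hence at least 13 − 11 = 2 are ≤ 16.
Exactly 2 works: 2 values at 6 and 11 at 17 total 199; raise one of the low values by 10 (still ≤ 16) to hit 209.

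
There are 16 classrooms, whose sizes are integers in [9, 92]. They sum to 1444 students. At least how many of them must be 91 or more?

2

Suppose at most 16 − j of them reach 91; then j values are ≤ 90 and the rest ≤ 92.
The total is then ≤ 90·j + 92·(16 − j) = 1472 − 2j. For this to be ≥ 1444 we need j ≤ 14, so at least 16 − 14 = 2 must reach 91.
Exactly 2 works: 2 values at 92 and 14 at 90 total 1444.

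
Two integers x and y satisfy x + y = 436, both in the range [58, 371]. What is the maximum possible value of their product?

For a fixed sum, the product xy is largest when x and y are as close as possible.
Taking x = 218 and y = 218 (both in [58, 371]) gives xy = 47524.

47524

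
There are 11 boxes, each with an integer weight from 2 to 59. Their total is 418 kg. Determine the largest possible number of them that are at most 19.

5

Each value at 19 or below falls at least 59 − 19 = 40 short of the ceiling 59.
The ceiling total is 11 × 59 = 649, and we need 418, so at most ⌊(649 − 418)/40⌋ = 5 can be that low.
k = 5 is achieved by 5 values at 19 and 6 at 59, total 449; lower one of the 59's by 31 (still > 19) to reach 418.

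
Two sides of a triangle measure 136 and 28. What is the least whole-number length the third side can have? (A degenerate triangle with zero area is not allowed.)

109

The third side must exceed |136 − 28| = 108.
The smallest integer above 108 is 109.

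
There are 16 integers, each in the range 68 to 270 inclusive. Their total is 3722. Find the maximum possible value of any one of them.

270

Maximizing one value means minimizing the remaining 15.
The other 15 contribute at least 15 × 68 = 1020, leaving at most 3722 − 1020 = 2702.
But each integer is capped at 270, so the maximum is 270.
Achievable: one at 270 and the other 15 totalling 3452, which fits since 15 × 68 ≤ 3452 ≤ 15 × 270.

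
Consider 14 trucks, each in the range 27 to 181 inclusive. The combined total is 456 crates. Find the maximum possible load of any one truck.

To make one truck as large as possible, make the other 13 as small as possible.
The other 13 contribute at least 13 × 27 = 351, leaving at most 456 − 351 = 105.
Since 105 ≤ 181, this is achievable: one at 105 and 13 at 27.

105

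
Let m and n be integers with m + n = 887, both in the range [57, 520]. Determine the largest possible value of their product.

196692

With m + n fixed, mn peaks when the two are closest together.
Taking m = 443 and n = 444 (both in [57, 520]) gives mn = 196692.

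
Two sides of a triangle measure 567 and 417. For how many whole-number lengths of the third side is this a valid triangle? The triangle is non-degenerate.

833

The triangle inequality gives |567 − 417| < c < 567 + 417, i.e. 150 < c < 984.
So c can be any integer from 151 to 983: 833 values.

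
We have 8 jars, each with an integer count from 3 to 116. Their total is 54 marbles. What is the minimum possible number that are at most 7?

2

Let j be the number exceeding 7. Then the total is ≥ 8·j + 3·(8 − j) = 24 + 5j.
So 5j ≤ 30 and j ≤ 6; hence at least 8 − 6 = 2 are ≤ 7.
Exactly 2 works: 2 values at 3 and 6 at 8 total 54.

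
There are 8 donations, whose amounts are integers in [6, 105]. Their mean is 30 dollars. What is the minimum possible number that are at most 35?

The total is 8 × 30 = 240.
Each value above 35 is at least 36, contributing at least 36 − 6 = 30 above the floor 6.
The sum exceeds the floor total 48 by 192, so at most ⌊192/30⌋ = 6 exceed 35, and at least 2 are ≤ 35.
Exactly 2 works: 2 values at 6 and 6 at 36 total 228; raise one of the low values by 12 (still ≤ 35) to hit 240.

2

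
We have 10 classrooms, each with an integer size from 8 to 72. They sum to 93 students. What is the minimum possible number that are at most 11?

Let j be the number exceeding 11. Then the total is ≥ 12·j + 8·(10 − j) = 80 + 4j.
So 4j ≤ 13 and j ≤ 3; hence at least 10 − 3 = 7 are ≤ 11.
Exactly 7 works: 7 values at 8 and 3 at 12 total 92; raise one of the low values by 1 (still ≤ 11) to hit 93.

7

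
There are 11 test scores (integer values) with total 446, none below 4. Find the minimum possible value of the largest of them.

41

The 11 values sum to 446, so their maximum is at least ⌈446/11⌉ = 41.
Achievable: 6 of them at 41 and 5 at 40 total 446.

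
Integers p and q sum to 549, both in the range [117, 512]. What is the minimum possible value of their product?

50544

pq = p(549 − p) is concave in p, so over [117, 432] it is minimized at an endpoint.
The extreme feasible split is p = 117, q = 432, giving pq = 50544.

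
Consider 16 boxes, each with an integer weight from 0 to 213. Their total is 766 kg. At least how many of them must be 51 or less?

If only k of them are at most 51, the other 16 − k are at least 52, so the total is at least (16 − k)·52 + k·0.
This is ≤ 766, so (16 − k)·52 + 0k ≤ 766, which gives k ≥ 2.
Exactly 2 works: 2 values at 0 and 14 at 52 total 728; raise one of the low values by 38 (still ≤ 51) to hit 766.

2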